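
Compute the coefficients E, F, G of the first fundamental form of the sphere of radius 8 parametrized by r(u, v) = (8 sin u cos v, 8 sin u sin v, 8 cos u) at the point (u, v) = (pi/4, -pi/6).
E = 64;  F = 0;  G = 32

Partials: r_u = (8*cos(u)*cos(v), 8*sin(v)*cos(u), -8*sin(u)), r_v = (-8*sin(u)*sin(v), 8*sin(u)*cos(v), 0). As functions of (u, v):
  E = r_u · r_u = 64,
  F = r_u · r_v = 0,
  G = r_v · r_v = 64*sin(u)^2.
Evaluating at (u, v) = (pi/4, -pi/6): E = 64, F = 0, G = 32.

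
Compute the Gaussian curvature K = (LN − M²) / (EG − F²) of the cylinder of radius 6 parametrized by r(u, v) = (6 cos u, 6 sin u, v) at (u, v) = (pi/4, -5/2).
K = 0

Coefficients of the first fundamental form: E = 36, F = 0, G = 1.
Coefficients of the second fundamental form: L = -6, M = 0, N = 0.
Assemble K = (LN − M²)/(EG − F²) = 0. At (u, v) = (pi/4, -5/2): K = 0.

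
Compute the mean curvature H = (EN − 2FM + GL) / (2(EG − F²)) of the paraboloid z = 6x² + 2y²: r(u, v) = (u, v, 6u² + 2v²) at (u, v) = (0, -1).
H = 104*sqrt(17)/289

With E = 144*u^2 + 1, F = 48*u*v, G = 16*v^2 + 1, L = 12/sqrt(144*u^2 + 16*v^2 + 1), M = 0, N = 4/sqrt(144*u^2 + 16*v^2 + 1), assemble
  H = (EN − 2FM + GL) / (2(EG − F²)) = 8*(36*u^2 + 12*v^2 + 1)/(144*u^2 + 16*v^2 + 1)^(3/2).
At (u, v) = (0, -1): H = 104*sqrt(17)/289.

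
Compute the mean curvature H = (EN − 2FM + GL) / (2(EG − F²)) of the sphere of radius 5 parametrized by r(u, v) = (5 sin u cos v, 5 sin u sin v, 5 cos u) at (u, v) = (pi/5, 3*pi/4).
H = -1/5

With E = 25, F = 0, G = 25*sin(u)^2, L = -5*sin(u)/Abs(sin(u)), M = 0, N = -5*sin(u)^3/Abs(sin(u)), assemble
  H = (EN − 2FM + GL) / (2(EG − F²)) = -sin(u)/(5*Abs(sin(u))).
At (u, v) = (pi/5, 3*pi/4): H = -1/5.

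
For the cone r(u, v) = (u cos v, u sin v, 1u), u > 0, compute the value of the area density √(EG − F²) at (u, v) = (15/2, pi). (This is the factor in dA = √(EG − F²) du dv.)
√(EG − F²)|_{(15/2, pi)} = 15*sqrt(2)/2

E = 2, F = 0, G = u^2, so EG − F² = 2*u^2. Taking the positive square root: √(EG − F²) = sqrt(2)*Abs(u). At (u, v) = (15/2, pi): 15*sqrt(2)/2.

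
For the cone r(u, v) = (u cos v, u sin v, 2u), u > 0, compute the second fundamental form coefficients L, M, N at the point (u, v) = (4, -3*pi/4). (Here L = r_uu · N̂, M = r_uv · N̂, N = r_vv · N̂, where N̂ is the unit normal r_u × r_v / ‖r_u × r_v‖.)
L = 0;  M = 0;  N = 8*sqrt(5)/5

Compute the unit normal N̂(u, v) = (-2*sqrt(5)*u*cos(v)/(5*Abs(u)), -2*sqrt(5)*u*sin(v)/(5*Abs(u)), sqrt(5)*u/(5*Abs(u))), and the second partials r_uu, r_uv, r_vv. Take dot products:
  L(u, v) = r_uu · N̂ = 0,
  M(u, v) = r_uv · N̂ = 0,
  N(u, v) = r_vv · N̂ = 2*sqrt(5)*u^2/(5*Abs(u)).
Evaluating at (u, v) = (4, -3*pi/4):
  L = 0, M = 0, N = 8*sqrt(5)/5.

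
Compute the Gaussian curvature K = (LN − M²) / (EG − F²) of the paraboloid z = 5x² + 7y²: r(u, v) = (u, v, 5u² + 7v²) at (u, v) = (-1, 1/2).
K = 7/1125

Coefficients of the first fundamental form: E = 100*u^2 + 1, F = 140*u*v, G = 196*v^2 + 1.
Coefficients of the second fundamental form: L = 10/sqrt(100*u^2 + 196*v^2 + 1), M = 0, N = 14/sqrt(100*u^2 + 196*v^2 + 1).
Assemble K = (LN − M²)/(EG − F²) = 140/(10000*u^4 + 39200*u^2*v^2 + 200*u^2 + 38416*v^4 + 392*v^2 + 1). At (u, v) = (-1, 1/2): K = 7/1125.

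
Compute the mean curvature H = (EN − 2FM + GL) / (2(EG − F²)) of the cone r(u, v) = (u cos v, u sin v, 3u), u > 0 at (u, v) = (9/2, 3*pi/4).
H = sqrt(10)/30

With E = 10, F = 0, G = u^2, L = 0, M = 0, N = 3*sqrt(10)*u^2/(10*Abs(u)), assemble
  H = (EN − 2FM + GL) / (2(EG − F²)) = 3*sqrt(10)/(20*Abs(u)).
At (u, v) = (9/2, 3*pi/4): H = sqrt(10)/30.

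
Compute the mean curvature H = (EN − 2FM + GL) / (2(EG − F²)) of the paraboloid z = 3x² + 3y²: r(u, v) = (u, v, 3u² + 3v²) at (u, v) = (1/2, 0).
H = 33*sqrt(10)/100

With E = 36*u^2 + 1, F = 36*u*v, G = 36*v^2 + 1, L = 6/sqrt(36*u^2 + 36*v^2 + 1), M = 0, N = 6/sqrt(36*u^2 + 36*v^2 + 1), assemble
  H = (EN − 2FM + GL) / (2(EG − F²)) = 6*(18*u^2 + 18*v^2 + 1)/(36*u^2 + 36*v^2 + 1)^(3/2).
At (u, v) = (1/2, 0): H = 33*sqrt(10)/100.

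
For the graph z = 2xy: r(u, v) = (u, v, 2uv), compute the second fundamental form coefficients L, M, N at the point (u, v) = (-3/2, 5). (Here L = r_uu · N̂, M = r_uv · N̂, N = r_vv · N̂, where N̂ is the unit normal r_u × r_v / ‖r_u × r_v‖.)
L = 0;  M = sqrt(110)/55;  N = 0

Compute the unit normal N̂(u, v) = (-2*v/sqrt(4*u^2 + 4*v^2 + 1), -2*u/sqrt(4*u^2 + 4*v^2 + 1), 1/sqrt(4*u^2 + 4*v^2 + 1)), and the second partials r_uu, r_uv, r_vv. Take dot products:
  L(u, v) = r_uu · N̂ = 0,
  M(u, v) = r_uv · N̂ = 2/sqrt(4*u^2 + 4*v^2 + 1),
  N(u, v) = r_vv · N̂ = 0.
Evaluating at (u, v) = (-3/2, 5):
  L = 0, M = sqrt(110)/55, N = 0.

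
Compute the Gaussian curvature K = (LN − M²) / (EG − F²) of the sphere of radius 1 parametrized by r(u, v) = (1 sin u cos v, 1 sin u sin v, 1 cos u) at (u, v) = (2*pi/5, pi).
K = 1

Coefficients of the first fundamental form: E = 1, F = 0, G = sin(u)^2.
Coefficients of the second fundamental form: L = -sin(u)/Abs(sin(u)), M = 0, N = -sin(u)^3/Abs(sin(u)).
Assemble K = (LN − M²)/(EG − F²) = 1. At (u, v) = (2*pi/5, pi): K = 1.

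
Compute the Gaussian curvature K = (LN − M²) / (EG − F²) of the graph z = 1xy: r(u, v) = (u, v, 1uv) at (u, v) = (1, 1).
K = -1/9

Coefficients of the first fundamental form: E = v^2 + 1, F = u*v, G = u^2 + 1.
Coefficients of the second fundamental form: L = 0, M = 1/sqrt(u^2 + v^2 + 1), N = 0.
Assemble K = (LN − M²)/(EG − F²) = 1/((u^2*v^2 - (u^2 + 1)*(v^2 + 1))*(u^2 + v^2 + 1)). At (u, v) = (1, 1): K = -1/9.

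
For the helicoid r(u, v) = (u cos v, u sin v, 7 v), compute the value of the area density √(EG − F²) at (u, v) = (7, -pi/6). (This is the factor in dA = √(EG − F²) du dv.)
√(EG − F²)|_{(7, -pi/6)} = 7*sqrt(2)

E = 1, F = 0, G = u^2 + 49, so EG − F² = u^2 + 49. Taking the positive square root: √(EG − F²) = sqrt(u^2 + 49). At (u, v) = (7, -pi/6): 7*sqrt(2).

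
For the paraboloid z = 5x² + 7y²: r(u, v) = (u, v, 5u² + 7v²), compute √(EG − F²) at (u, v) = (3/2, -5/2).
√(EG − F²)|_{(3/2, -5/2)} = sqrt(1451)

E = 100*u^2 + 1, F = 140*u*v, G = 196*v^2 + 1; EG − F² = 100*u^2 + 196*v^2 + 1; √(EG − F²) = sqrt(100*u^2 + 196*v^2 + 1). At the given point: sqrt(1451).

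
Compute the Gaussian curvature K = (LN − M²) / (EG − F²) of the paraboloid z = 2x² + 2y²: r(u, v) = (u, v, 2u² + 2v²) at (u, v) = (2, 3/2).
K = 16/10201

Coefficients of the first fundamental form: E = 16*u^2 + 1, F = 16*u*v, G = 16*v^2 + 1.
Coefficients of the second fundamental form: L = 4/sqrt(16*u^2 + 16*v^2 + 1), M = 0, N = 4/sqrt(16*u^2 + 16*v^2 + 1).
Assemble K = (LN − M²)/(EG − F²) = 16/(256*u^4 + 512*u^2*v^2 + 32*u^2 + 256*v^4 + 32*v^2 + 1). At (u, v) = (2, 3/2): K = 16/10201.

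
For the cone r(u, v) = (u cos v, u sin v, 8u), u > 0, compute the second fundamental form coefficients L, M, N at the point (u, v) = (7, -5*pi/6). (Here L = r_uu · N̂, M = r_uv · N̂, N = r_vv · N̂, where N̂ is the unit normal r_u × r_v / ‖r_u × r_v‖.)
L = 0;  M = 0;  N = 56*sqrt(65)/65

Compute the unit normal N̂(u, v) = (-8*sqrt(65)*u*cos(v)/(65*Abs(u)), -8*sqrt(65)*u*sin(v)/(65*Abs(u)), sqrt(65)*u/(65*Abs(u))), and the second partials r_uu, r_uv, r_vv. Take dot products:
  L(u, v) = r_uu · N̂ = 0,
  M(u, v) = r_uv · N̂ = 0,
  N(u, v) = r_vv · N̂ = 8*sqrt(65)*u^2/(65*Abs(u)).
Evaluating at (u, v) = (7, -5*pi/6):
  L = 0, M = 0, N = 56*sqrt(65)/65.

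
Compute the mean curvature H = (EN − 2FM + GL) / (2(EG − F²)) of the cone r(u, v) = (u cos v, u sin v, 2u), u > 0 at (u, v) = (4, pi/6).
H = sqrt(5)/20

With E = 5, F = 0, G = u^2, L = 0, M = 0, N = 2*sqrt(5)*u^2/(5*Abs(u)), assemble
  H = (EN − 2FM + GL) / (2(EG − F²)) = sqrt(5)/(5*Abs(u)).
At (u, v) = (4, pi/6): H = sqrt(5)/20.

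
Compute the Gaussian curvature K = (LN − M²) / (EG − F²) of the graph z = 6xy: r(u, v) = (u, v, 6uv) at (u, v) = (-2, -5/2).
K = -9/34225

Coefficients of the first fundamental form: E = 36*v^2 + 1, F = 36*u*v, G = 36*u^2 + 1.
Coefficients of the second fundamental form: L = 0, M = 6/sqrt(36*u^2 + 36*v^2 + 1), N = 0.
Assemble K = (LN − M²)/(EG − F²) = -36/(1296*u^4 + 2592*u^2*v^2 + 72*u^2 + 1296*v^4 + 72*v^2 + 1). At (u, v) = (-2, -5/2): K = -9/34225.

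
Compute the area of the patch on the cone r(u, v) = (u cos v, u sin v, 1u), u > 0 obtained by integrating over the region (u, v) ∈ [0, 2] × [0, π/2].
Area = sqrt(2)*pi

Area = ∫∫ √(EG − F²) du dv with √(EG − F²) = sqrt(2)*Abs(u). Integrating over [0, 2] × [0, π/2] gives sqrt(2)*pi.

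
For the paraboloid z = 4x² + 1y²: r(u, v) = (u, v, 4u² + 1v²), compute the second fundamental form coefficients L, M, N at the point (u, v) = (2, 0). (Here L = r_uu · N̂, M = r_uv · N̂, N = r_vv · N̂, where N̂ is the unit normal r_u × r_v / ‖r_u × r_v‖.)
L = 8*sqrt(257)/257;  M = 0;  N = 2*sqrt(257)/257

Compute the unit normal N̂(u, v) = (-8*u/sqrt(64*u^2 + 4*v^2 + 1), -2*v/sqrt(64*u^2 + 4*v^2 + 1), 1/sqrt(64*u^2 + 4*v^2 + 1)), and the second partials r_uu, r_uv, r_vv. Take dot products:
  L(u, v) = r_uu · N̂ = 8/sqrt(64*u^2 + 4*v^2 + 1),
  M(u, v) = r_uv · N̂ = 0,
  N(u, v) = r_vv · N̂ = 2/sqrt(64*u^2 + 4*v^2 + 1).
Evaluating at (u, v) = (2, 0):
  L = 8*sqrt(257)/257, M = 0, N = 2*sqrt(257)/257.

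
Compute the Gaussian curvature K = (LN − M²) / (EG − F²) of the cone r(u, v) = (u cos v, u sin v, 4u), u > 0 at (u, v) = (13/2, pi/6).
K = 0

Coefficients of the first fundamental form: E = 17, F = 0, G = u^2.
Coefficients of the second fundamental form: L = 0, M = 0, N = 4*sqrt(17)*u^2/(17*Abs(u)).
Assemble K = (LN − M²)/(EG − F²) = 0. At (u, v) = (13/2, pi/6): K = 0.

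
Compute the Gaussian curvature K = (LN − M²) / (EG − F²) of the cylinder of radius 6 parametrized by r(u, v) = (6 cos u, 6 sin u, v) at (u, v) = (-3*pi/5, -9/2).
K = 0

Coefficients of the first fundamental form: E = 36, F = 0, G = 1.
Coefficients of the second fundamental form: L = -6, M = 0, N = 0.
Assemble K = (LN − M²)/(EG − F²) = 0. At (u, v) = (-3*pi/5, -9/2): K = 0.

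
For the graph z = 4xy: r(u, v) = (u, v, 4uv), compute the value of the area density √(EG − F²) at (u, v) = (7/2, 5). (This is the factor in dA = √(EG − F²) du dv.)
√(EG − F²)|_{(7/2, 5)} = sqrt(597)

E = 16*v^2 + 1, F = 16*u*v, G = 16*u^2 + 1, so EG − F² = 16*u^2 + 16*v^2 + 1. Taking the positive square root: √(EG − F²) = sqrt(16*u^2 + 16*v^2 + 1). At (u, v) = (7/2, 5): sqrt(597).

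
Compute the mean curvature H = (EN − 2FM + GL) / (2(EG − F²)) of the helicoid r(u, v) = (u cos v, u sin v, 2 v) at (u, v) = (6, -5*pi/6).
H = 0

With E = 1, F = 0, G = u^2 + 4, L = 0, M = -2/sqrt(u^2 + 4), N = 0, assemble
  H = (EN − 2FM + GL) / (2(EG − F²)) = 0.
At (u, v) = (6, -5*pi/6): H = 0.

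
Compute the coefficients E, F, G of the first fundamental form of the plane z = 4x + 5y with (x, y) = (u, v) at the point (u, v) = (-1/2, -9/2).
E = 17;  F = 20;  G = 26

Partials: r_u = (1, 0, 4), r_v = (0, 1, 5). As functions of (u, v):
  E = r_u · r_u = 17,
  F = r_u · r_v = 20,
  G = r_v · r_v = 26.
Evaluating at (u, v) = (-1/2, -9/2): E = 17, F = 20, G = 26.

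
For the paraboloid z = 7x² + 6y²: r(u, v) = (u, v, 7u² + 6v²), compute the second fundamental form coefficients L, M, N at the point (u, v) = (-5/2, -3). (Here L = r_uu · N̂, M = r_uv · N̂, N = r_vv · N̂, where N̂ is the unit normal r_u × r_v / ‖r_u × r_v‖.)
L = 7*sqrt(2522)/1261;  M = 0;  N = 6*sqrt(2522)/1261

Compute the unit normal N̂(u, v) = (-14*u/sqrt(196*u^2 + 144*v^2 + 1), -12*v/sqrt(196*u^2 + 144*v^2 + 1), 1/sqrt(196*u^2 + 144*v^2 + 1)), and the second partials r_uu, r_uv, r_vv. Take dot products:
  L(u, v) = r_uu · N̂ = 14/sqrt(196*u^2 + 144*v^2 + 1),
  M(u, v) = r_uv · N̂ = 0,
  N(u, v) = r_vv · N̂ = 12/sqrt(196*u^2 + 144*v^2 + 1).
Evaluating at (u, v) = (-5/2, -3):
  L = 7*sqrt(2522)/1261, M = 0, N = 6*sqrt(2522)/1261.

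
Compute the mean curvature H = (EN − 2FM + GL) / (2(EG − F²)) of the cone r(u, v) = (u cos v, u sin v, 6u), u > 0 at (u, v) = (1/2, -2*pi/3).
H = 6*sqrt(37)/37

With E = 37, F = 0, G = u^2, L = 0, M = 0, N = 6*sqrt(37)*u^2/(37*Abs(u)), assemble
  H = (EN − 2FM + GL) / (2(EG − F²)) = 3*sqrt(37)/(37*Abs(u)).
At (u, v) = (1/2, -2*pi/3): H = 6*sqrt(37)/37.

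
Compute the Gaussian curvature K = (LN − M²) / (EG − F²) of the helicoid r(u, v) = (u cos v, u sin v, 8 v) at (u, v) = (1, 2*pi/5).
K = -64/4225

Coefficients of the first fundamental form: E = 1, F = 0, G = u^2 + 64.
Coefficients of the second fundamental form: L = 0, M = -8/sqrt(u^2 + 64), N = 0.
Assemble K = (LN − M²)/(EG − F²) = -64/(u^2 + 64)^2. At (u, v) = (1, 2*pi/5): K = -64/4225.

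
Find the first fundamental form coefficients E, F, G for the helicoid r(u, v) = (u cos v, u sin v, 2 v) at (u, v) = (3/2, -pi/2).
E = 1;  F = 0;  G = 25/4

Partials: r_u = (cos(v), sin(v), 0), r_v = (-u*sin(v), u*cos(v), 2). As functions of (u, v):
  E = r_u · r_u = 1,
  F = r_u · r_v = 0,
  G = r_v · r_v = u^2 + 4.
Evaluating at (u, v) = (3/2, -pi/2): E = 1, F = 0, G = 25/4.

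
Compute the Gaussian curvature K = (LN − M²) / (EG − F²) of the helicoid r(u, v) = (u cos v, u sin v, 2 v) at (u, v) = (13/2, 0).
K = -64/34225

Coefficients of the first fundamental form: E = 1, F = 0, G = u^2 + 4.
Coefficients of the second fundamental form: L = 0, M = -2/sqrt(u^2 + 4), N = 0.
Assemble K = (LN − M²)/(EG − F²) = -4/(u^2 + 4)^2. At (u, v) = (13/2, 0): K = -64/34225.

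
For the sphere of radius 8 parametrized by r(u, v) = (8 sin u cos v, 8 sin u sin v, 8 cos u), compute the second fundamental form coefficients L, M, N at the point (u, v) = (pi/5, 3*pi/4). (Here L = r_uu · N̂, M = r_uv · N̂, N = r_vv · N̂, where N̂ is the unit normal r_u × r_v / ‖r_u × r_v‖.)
L = -8;  M = 0;  N = -5 + sqrt(5)

Compute the unit normal N̂(u, v) = (sin(u)^2*cos(v)/Abs(sin(u)), sin(u)^2*sin(v)/Abs(sin(u)), sin(2*u)/(2*Abs(sin(u)))), and the second partials r_uu, r_uv, r_vv. Take dot products:
  L(u, v) = r_uu · N̂ = -8*sin(u)/Abs(sin(u)),
  M(u, v) = r_uv · N̂ = 0,
  N(u, v) = r_vv · N̂ = -8*sin(u)^3/Abs(sin(u)).
Evaluating at (u, v) = (pi/5, 3*pi/4):
  L = -8, M = 0, N = -5 + sqrt(5).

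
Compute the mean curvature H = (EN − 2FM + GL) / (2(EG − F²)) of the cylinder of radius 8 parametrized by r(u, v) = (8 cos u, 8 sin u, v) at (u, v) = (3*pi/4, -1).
H = -1/16

With E = 64, F = 0, G = 1, L = -8, M = 0, N = 0, assemble
  H = (EN − 2FM + GL) / (2(EG − F²)) = -1/16.
At (u, v) = (3*pi/4, -1): H = -1/16.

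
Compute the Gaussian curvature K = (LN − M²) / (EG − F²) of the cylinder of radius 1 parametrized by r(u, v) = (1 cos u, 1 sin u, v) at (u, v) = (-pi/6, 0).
K = 0

Coefficients of the first fundamental form: E = 1, F = 0, G = 1.
Coefficients of the second fundamental form: L = -1, M = 0, N = 0.
Assemble K = (LN − M²)/(EG − F²) = 0. At (u, v) = (-pi/6, 0): K = 0.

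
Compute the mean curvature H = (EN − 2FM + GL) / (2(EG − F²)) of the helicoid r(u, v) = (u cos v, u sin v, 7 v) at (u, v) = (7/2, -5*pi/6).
H = 0

With E = 1, F = 0, G = u^2 + 49, L = 0, M = -7/sqrt(u^2 + 49), N = 0, assemble
  H = (EN − 2FM + GL) / (2(EG − F²)) = 0.
At (u, v) = (7/2, -5*pi/6): H = 0.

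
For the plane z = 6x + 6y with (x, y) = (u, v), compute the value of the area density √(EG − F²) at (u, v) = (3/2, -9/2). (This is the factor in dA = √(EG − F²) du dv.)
√(EG − F²)|_{(3/2, -9/2)} = sqrt(73)

E = 37, F = 36, G = 37, so EG − F² = 73. Taking the positive square root: √(EG − F²) = sqrt(73). At (u, v) = (3/2, -9/2): sqrt(73).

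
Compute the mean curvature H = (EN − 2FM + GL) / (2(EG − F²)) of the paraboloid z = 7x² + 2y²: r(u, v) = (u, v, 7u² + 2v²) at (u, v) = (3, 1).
H = 3649*sqrt(1781)/3171961

With E = 196*u^2 + 1, F = 56*u*v, G = 16*v^2 + 1, L = 14/sqrt(196*u^2 + 16*v^2 + 1), M = 0, N = 4/sqrt(196*u^2 + 16*v^2 + 1), assemble
  H = (EN − 2FM + GL) / (2(EG − F²)) = (392*u^2 + 112*v^2 + 9)/(196*u^2 + 16*v^2 + 1)^(3/2).
At (u, v) = (3, 1): H = 3649*sqrt(1781)/3171961.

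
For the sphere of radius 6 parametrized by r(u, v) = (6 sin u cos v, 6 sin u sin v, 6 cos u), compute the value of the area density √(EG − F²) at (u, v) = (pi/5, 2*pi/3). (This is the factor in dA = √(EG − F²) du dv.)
√(EG − F²)|_{(pi/5, 2*pi/3)} = 9*sqrt(10 - 2*sqrt(5))

E = 36, F = 0, G = 36*sin(u)^2, so EG − F² = 1296*sin(u)^2. Taking the positive square root: √(EG − F²) = 36*Abs(sin(u)). At (u, v) = (pi/5, 2*pi/3): 9*sqrt(10 - 2*sqrt(5)).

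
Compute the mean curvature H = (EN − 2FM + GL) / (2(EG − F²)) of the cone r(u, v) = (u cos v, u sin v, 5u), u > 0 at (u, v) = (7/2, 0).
H = 5*sqrt(26)/182

With E = 26, F = 0, G = u^2, L = 0, M = 0, N = 5*sqrt(26)*u^2/(26*Abs(u)), assemble
  H = (EN − 2FM + GL) / (2(EG − F²)) = 5*sqrt(26)/(52*Abs(u)).
At (u, v) = (7/2, 0): H = 5*sqrt(26)/182.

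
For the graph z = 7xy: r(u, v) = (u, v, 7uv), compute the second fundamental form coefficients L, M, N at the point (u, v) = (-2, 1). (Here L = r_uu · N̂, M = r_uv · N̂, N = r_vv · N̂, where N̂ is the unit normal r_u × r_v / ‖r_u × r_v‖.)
L = 0;  M = 7*sqrt(246)/246;  N = 0

Compute the unit normal N̂(u, v) = (-7*v/sqrt(49*u^2 + 49*v^2 + 1), -7*u/sqrt(49*u^2 + 49*v^2 + 1), 1/sqrt(49*u^2 + 49*v^2 + 1)), and the second partials r_uu, r_uv, r_vv. Take dot products:
  L(u, v) = r_uu · N̂ = 0,
  M(u, v) = r_uv · N̂ = 7/sqrt(49*u^2 + 49*v^2 + 1),
  N(u, v) = r_vv · N̂ = 0.
Evaluating at (u, v) = (-2, 1):
  L = 0, M = 7*sqrt(246)/246, N = 0.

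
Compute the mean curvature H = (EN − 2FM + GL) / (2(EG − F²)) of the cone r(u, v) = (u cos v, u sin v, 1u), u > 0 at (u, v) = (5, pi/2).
H = sqrt(2)/20

With E = 2, F = 0, G = u^2, L = 0, M = 0, N = sqrt(2)*u^2/(2*Abs(u)), assemble
  H = (EN − 2FM + GL) / (2(EG − F²)) = sqrt(2)/(4*Abs(u)).
At (u, v) = (5, pi/2): H = sqrt(2)/20.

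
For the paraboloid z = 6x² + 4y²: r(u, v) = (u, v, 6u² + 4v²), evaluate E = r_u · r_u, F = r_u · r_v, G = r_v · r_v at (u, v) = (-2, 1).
E = 577;  F = -192;  G = 65

Partials: r_u = (1, 0, 12*u), r_v = (0, 1, 8*v). As functions of (u, v):
  E = r_u · r_u = 144*u^2 + 1,
  F = r_u · r_v = 96*u*v,
  G = r_v · r_v = 64*v^2 + 1.
Evaluating at (u, v) = (-2, 1): E = 577, F = -192, G = 65.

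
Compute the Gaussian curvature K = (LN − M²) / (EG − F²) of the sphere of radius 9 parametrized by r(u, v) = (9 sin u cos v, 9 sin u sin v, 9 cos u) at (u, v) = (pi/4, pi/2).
K = 1/81

Coefficients of the first fundamental form: E = 81, F = 0, G = 81*sin(u)^2.
Coefficients of the second fundamental form: L = -9*sin(u)/Abs(sin(u)), M = 0, N = -9*sin(u)^3/Abs(sin(u)).
Assemble K = (LN − M²)/(EG − F²) = 1/81. At (u, v) = (pi/4, pi/2): K = 1/81.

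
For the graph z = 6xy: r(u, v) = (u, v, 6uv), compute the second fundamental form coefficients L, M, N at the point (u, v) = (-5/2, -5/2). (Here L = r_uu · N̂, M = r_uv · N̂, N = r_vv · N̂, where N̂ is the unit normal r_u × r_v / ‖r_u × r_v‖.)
L = 0;  M = 6*sqrt(451)/451;  N = 0

Compute the unit normal N̂(u, v) = (-6*v/sqrt(36*u^2 + 36*v^2 + 1), -6*u/sqrt(36*u^2 + 36*v^2 + 1), 1/sqrt(36*u^2 + 36*v^2 + 1)), and the second partials r_uu, r_uv, r_vv. Take dot products:
  L(u, v) = r_uu · N̂ = 0,
  M(u, v) = r_uv · N̂ = 6/sqrt(36*u^2 + 36*v^2 + 1),
  N(u, v) = r_vv · N̂ = 0.
Evaluating at (u, v) = (-5/2, -5/2):
  L = 0, M = 6*sqrt(451)/451, N = 0.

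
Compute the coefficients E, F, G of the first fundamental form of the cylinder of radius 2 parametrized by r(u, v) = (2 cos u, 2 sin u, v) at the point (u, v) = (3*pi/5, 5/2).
E = 4;  F = 0;  G = 1

Partials: r_u = (-2*sin(u), 2*cos(u), 0), r_v = (0, 0, 1). As functions of (u, v):
  E = r_u · r_u = 4,
  F = r_u · r_v = 0,
  G = r_v · r_v = 1.
Evaluating at (u, v) = (3*pi/5, 5/2): E = 4, F = 0, G = 1.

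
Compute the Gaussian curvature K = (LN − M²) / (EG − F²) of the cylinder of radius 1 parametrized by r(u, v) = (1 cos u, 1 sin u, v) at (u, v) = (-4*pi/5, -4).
K = 0

Coefficients of the first fundamental form: E = 1, F = 0, G = 1.
Coefficients of the second fundamental form: L = -1, M = 0, N = 0.
Assemble K = (LN − M²)/(EG − F²) = 0. At (u, v) = (-4*pi/5, -4): K = 0.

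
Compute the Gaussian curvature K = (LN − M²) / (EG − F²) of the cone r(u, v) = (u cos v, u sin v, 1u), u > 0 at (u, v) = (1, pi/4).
K = 0

Coefficients of the first fundamental form: E = 2, F = 0, G = u^2.
Coefficients of the second fundamental form: L = 0, M = 0, N = sqrt(2)*u^2/(2*Abs(u)).
Assemble K = (LN − M²)/(EG − F²) = 0. At (u, v) = (1, pi/4): K = 0.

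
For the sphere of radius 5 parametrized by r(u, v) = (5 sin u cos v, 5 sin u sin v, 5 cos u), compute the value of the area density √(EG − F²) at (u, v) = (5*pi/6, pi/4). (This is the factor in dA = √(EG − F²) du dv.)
√(EG − F²)|_{(5*pi/6, pi/4)} = 25/2

E = 25, F = 0, G = 25*sin(u)^2, so EG − F² = 625*sin(u)^2. Taking the positive square root: √(EG − F²) = 25*Abs(sin(u)). At (u, v) = (5*pi/6, pi/4): 25/2.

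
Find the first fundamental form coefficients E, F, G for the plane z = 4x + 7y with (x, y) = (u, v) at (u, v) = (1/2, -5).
E = 17;  F = 28;  G = 50

Partials: r_u = (1, 0, 4), r_v = (0, 1, 7). As functions of (u, v):
  E = r_u · r_u = 17,
  F = r_u · r_v = 28,
  G = r_v · r_v = 50.
Evaluating at (u, v) = (1/2, -5): E = 17, F = 28, G = 50.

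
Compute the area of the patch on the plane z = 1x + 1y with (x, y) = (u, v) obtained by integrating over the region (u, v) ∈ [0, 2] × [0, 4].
Area = 8*sqrt(3)

Area = ∫∫ √(EG − F²) du dv with √(EG − F²) = sqrt(3). Integrating over [0, 2] × [0, 4] gives 8*sqrt(3).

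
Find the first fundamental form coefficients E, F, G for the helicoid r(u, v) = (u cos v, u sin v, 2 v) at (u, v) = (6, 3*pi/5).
E = 1;  F = 0;  G = 40

Partials: r_u = (cos(v), sin(v), 0), r_v = (-u*sin(v), u*cos(v), 2). As functions of (u, v):
  E = r_u · r_u = 1,
  F = r_u · r_v = 0,
  G = r_v · r_v = u^2 + 4.
Evaluating at (u, v) = (6, 3*pi/5): E = 1, F = 0, G = 40.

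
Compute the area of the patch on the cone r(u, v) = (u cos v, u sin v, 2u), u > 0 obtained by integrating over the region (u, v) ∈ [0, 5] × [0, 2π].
Area = 25*sqrt(5)*pi

Area = ∫∫ √(EG − F²) du dv with √(EG − F²) = sqrt(5)*Abs(u). Integrating over [0, 5] × [0, 2π] gives 25*sqrt(5)*pi.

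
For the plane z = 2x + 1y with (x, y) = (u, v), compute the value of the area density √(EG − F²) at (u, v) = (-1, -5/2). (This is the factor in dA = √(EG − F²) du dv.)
√(EG − F²)|_{(-1, -5/2)} = sqrt(6)

E = 5, F = 2, G = 2, so EG − F² = 6. Taking the positive square root: √(EG − F²) = sqrt(6). At (u, v) = (-1, -5/2): sqrt(6).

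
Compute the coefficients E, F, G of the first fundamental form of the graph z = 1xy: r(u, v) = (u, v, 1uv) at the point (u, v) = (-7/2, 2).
E = 5;  F = -7;  G = 53/4

Partials: r_u = (1, 0, v), r_v = (0, 1, u). As functions of (u, v):
  E = r_u · r_u = v^2 + 1,
  F = r_u · r_v = u*v,
  G = r_v · r_v = u^2 + 1.
Evaluating at (u, v) = (-7/2, 2): E = 5, F = -7, G = 53/4.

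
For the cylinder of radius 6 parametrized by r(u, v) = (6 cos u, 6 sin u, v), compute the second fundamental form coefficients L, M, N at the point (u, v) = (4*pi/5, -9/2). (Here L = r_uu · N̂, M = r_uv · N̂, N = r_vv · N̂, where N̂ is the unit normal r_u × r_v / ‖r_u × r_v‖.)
L = -6;  M = 0;  N = 0

Compute the unit normal N̂(u, v) = (cos(u), sin(u), 0), and the second partials r_uu, r_uv, r_vv. Take dot products:
  L(u, v) = r_uu · N̂ = -6,
  M(u, v) = r_uv · N̂ = 0,
  N(u, v) = r_vv · N̂ = 0.
Evaluating at (u, v) = (4*pi/5, -9/2):
  L = -6, M = 0, N = 0.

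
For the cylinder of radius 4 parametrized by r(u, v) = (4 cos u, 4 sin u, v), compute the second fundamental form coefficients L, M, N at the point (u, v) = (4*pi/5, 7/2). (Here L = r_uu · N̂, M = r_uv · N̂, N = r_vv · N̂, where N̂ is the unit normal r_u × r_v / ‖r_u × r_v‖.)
L = -4;  M = 0;  N = 0

Compute the unit normal N̂(u, v) = (cos(u), sin(u), 0), and the second partials r_uu, r_uv, r_vv. Take dot products:
  L(u, v) = r_uu · N̂ = -4,
  M(u, v) = r_uv · N̂ = 0,
  N(u, v) = r_vv · N̂ = 0.
Evaluating at (u, v) = (4*pi/5, 7/2):
  L = -4, M = 0, N = 0.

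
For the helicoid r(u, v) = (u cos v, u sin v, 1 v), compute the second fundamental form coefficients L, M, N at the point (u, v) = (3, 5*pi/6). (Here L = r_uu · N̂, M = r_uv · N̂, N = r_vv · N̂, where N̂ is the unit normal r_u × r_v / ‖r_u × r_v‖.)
L = 0;  M = -sqrt(10)/10;  N = 0

Compute the unit normal N̂(u, v) = (sin(v)/sqrt(u^2 + 1), -cos(v)/sqrt(u^2 + 1), u/sqrt(u^2 + 1)), and the second partials r_uu, r_uv, r_vv. Take dot products:
  L(u, v) = r_uu · N̂ = 0,
  M(u, v) = r_uv · N̂ = -1/sqrt(u^2 + 1),
  N(u, v) = r_vv · N̂ = 0.
Evaluating at (u, v) = (3, 5*pi/6):
  L = 0, M = -sqrt(10)/10, N = 0.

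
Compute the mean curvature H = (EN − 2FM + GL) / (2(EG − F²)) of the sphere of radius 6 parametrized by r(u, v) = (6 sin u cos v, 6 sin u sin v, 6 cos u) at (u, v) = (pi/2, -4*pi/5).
H = -1/6

With E = 36, F = 0, G = 36*sin(u)^2, L = -6*sin(u)/Abs(sin(u)), M = 0, N = -6*sin(u)^3/Abs(sin(u)), assemble
  H = (EN − 2FM + GL) / (2(EG − F²)) = -sin(u)/(6*Abs(sin(u))).
At (u, v) = (pi/2, -4*pi/5): H = -1/6.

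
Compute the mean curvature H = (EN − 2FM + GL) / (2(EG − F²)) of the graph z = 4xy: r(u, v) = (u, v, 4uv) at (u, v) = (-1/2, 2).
H = 64*sqrt(69)/4761

With E = 16*v^2 + 1, F = 16*u*v, G = 16*u^2 + 1, L = 0, M = 4/sqrt(16*u^2 + 16*v^2 + 1), N = 0, assemble
  H = (EN − 2FM + GL) / (2(EG − F²)) = -64*u*v/(16*u^2 + 16*v^2 + 1)^(3/2).
At (u, v) = (-1/2, 2): H = 64*sqrt(69)/4761.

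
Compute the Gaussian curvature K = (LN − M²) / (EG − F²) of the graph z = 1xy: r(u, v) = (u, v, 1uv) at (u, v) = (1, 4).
K = -1/324

Coefficients of the first fundamental form: E = v^2 + 1, F = u*v, G = u^2 + 1.
Coefficients of the second fundamental form: L = 0, M = 1/sqrt(u^2 + v^2 + 1), N = 0.
Assemble K = (LN − M²)/(EG − F²) = 1/((u^2*v^2 - (u^2 + 1)*(v^2 + 1))*(u^2 + v^2 + 1)). At (u, v) = (1, 4): K = -1/324.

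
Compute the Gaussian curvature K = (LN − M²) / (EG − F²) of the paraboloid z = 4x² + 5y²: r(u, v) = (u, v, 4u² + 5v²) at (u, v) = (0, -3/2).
K = 20/12769

Coefficients of the first fundamental form: E = 64*u^2 + 1, F = 80*u*v, G = 100*v^2 + 1.
Coefficients of the second fundamental form: L = 8/sqrt(64*u^2 + 100*v^2 + 1), M = 0, N = 10/sqrt(64*u^2 + 100*v^2 + 1).
Assemble K = (LN − M²)/(EG − F²) = 80/(4096*u^4 + 12800*u^2*v^2 + 128*u^2 + 10000*v^4 + 200*v^2 + 1). At (u, v) = (0, -3/2): K = 20/12769.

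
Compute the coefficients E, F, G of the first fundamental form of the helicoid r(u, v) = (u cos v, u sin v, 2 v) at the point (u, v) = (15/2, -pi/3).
E = 1;  F = 0;  G = 241/4

Partials: r_u = (cos(v), sin(v), 0), r_v = (-u*sin(v), u*cos(v), 2). As functions of (u, v):
  E = r_u · r_u = 1,
  F = r_u · r_v = 0,
  G = r_v · r_v = u^2 + 4.
Evaluating at (u, v) = (15/2, -pi/3): E = 1, F = 0, G = 241/4.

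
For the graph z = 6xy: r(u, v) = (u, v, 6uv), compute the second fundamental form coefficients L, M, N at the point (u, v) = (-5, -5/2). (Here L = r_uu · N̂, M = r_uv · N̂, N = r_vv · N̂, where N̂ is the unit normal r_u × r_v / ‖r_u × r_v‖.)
L = 0;  M = 3*sqrt(1126)/563;  N = 0

Compute the unit normal N̂(u, v) = (-6*v/sqrt(36*u^2 + 36*v^2 + 1), -6*u/sqrt(36*u^2 + 36*v^2 + 1), 1/sqrt(36*u^2 + 36*v^2 + 1)), and the second partials r_uu, r_uv, r_vv. Take dot products:
  L(u, v) = r_uu · N̂ = 0,
  M(u, v) = r_uv · N̂ = 6/sqrt(36*u^2 + 36*v^2 + 1),
  N(u, v) = r_vv · N̂ = 0.
Evaluating at (u, v) = (-5, -5/2):
  L = 0, M = 3*sqrt(1126)/563, N = 0.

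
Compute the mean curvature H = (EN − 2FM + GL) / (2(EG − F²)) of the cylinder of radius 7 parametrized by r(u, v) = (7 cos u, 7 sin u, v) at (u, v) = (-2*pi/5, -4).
H = -1/14

With E = 49, F = 0, G = 1, L = -7, M = 0, N = 0, assemble
  H = (EN − 2FM + GL) / (2(EG − F²)) = -1/14.
At (u, v) = (-2*pi/5, -4): H = -1/14.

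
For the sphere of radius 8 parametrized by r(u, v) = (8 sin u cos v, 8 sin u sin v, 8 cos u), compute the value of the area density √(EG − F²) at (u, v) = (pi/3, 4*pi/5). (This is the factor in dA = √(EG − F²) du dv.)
√(EG − F²)|_{(pi/3, 4*pi/5)} = 32*sqrt(3)

E = 64, F = 0, G = 64*sin(u)^2, so EG − F² = 4096*sin(u)^2. Taking the positive square root: √(EG − F²) = 64*Abs(sin(u)). At (u, v) = (pi/3, 4*pi/5): 32*sqrt(3).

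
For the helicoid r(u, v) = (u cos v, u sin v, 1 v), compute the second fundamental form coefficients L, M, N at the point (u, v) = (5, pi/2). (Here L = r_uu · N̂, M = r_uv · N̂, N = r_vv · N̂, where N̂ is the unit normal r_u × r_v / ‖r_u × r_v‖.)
L = 0;  M = -sqrt(26)/26;  N = 0

Compute the unit normal N̂(u, v) = (sin(v)/sqrt(u^2 + 1), -cos(v)/sqrt(u^2 + 1), u/sqrt(u^2 + 1)), and the second partials r_uu, r_uv, r_vv. Take dot products:
  L(u, v) = r_uu · N̂ = 0,
  M(u, v) = r_uv · N̂ = -1/sqrt(u^2 + 1),
  N(u, v) = r_vv · N̂ = 0.
Evaluating at (u, v) = (5, pi/2):
  L = 0, M = -sqrt(26)/26, N = 0.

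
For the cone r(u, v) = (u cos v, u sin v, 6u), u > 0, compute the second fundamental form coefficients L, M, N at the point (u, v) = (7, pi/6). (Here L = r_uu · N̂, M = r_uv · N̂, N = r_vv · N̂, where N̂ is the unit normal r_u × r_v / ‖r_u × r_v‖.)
L = 0;  M = 0;  N = 42*sqrt(37)/37

Compute the unit normal N̂(u, v) = (-6*sqrt(37)*u*cos(v)/(37*Abs(u)), -6*sqrt(37)*u*sin(v)/(37*Abs(u)), sqrt(37)*u/(37*Abs(u))), and the second partials r_uu, r_uv, r_vv. Take dot products:
  L(u, v) = r_uu · N̂ = 0,
  M(u, v) = r_uv · N̂ = 0,
  N(u, v) = r_vv · N̂ = 6*sqrt(37)*u^2/(37*Abs(u)).
Evaluating at (u, v) = (7, pi/6):
  L = 0, M = 0, N = 42*sqrt(37)/37.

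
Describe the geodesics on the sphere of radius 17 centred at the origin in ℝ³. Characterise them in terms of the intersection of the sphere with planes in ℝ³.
Geodesics on the sphere of radius 17 are great circles — circles of radius 17 obtained as the intersection of the sphere with planes through the origin (the centre of the sphere).

A curve α(t) of nonzero constant speed on the sphere of radius 17 is a geodesic iff its acceleration α̈ is everywhere normal to the surface, i.e. parallel to the radial vector α(t). Then d/dt(α × α̇) = α̇ × α̇ + α × α̈ = 0, so α × α̇ is a constant vector n ≠ 0 and α(t) · n = 0 for all t: α lies in the plane through the origin with normal n. The intersection of that plane with the sphere is a circle of radius 17 (a great circle). Conversely, a great circle traversed at constant speed has centripetal acceleration pointing at the origin, hence normal to the sphere, so every great circle is a geodesic.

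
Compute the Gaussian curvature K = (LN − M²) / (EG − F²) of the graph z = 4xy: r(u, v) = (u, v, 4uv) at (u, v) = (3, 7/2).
K = -16/116281

Coefficients of the first fundamental form: E = 16*v^2 + 1, F = 16*u*v, G = 16*u^2 + 1.
Coefficients of the second fundamental form: L = 0, M = 4/sqrt(16*u^2 + 16*v^2 + 1), N = 0.
Assemble K = (LN − M²)/(EG − F²) = -16/(256*u^4 + 512*u^2*v^2 + 32*u^2 + 256*v^4 + 32*v^2 + 1). At (u, v) = (3, 7/2): K = -16/116281.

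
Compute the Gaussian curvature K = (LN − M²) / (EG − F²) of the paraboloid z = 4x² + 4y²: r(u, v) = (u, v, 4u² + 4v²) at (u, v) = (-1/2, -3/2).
K = 64/25921

Coefficients of the first fundamental form: E = 64*u^2 + 1, F = 64*u*v, G = 64*v^2 + 1.
Coefficients of the second fundamental form: L = 8/sqrt(64*u^2 + 64*v^2 + 1), M = 0, N = 8/sqrt(64*u^2 + 64*v^2 + 1).
Assemble K = (LN − M²)/(EG − F²) = 64/(4096*u^4 + 8192*u^2*v^2 + 128*u^2 + 4096*v^4 + 128*v^2 + 1). At (u, v) = (-1/2, -3/2): K = 64/25921.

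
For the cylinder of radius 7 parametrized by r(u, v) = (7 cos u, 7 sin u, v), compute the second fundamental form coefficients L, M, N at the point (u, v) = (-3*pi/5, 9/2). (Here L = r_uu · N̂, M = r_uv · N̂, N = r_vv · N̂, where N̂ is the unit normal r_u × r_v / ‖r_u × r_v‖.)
L = -7;  M = 0;  N = 0

Compute the unit normal N̂(u, v) = (cos(u), sin(u), 0), and the second partials r_uu, r_uv, r_vv. Take dot products:
  L(u, v) = r_uu · N̂ = -7,
  M(u, v) = r_uv · N̂ = 0,
  N(u, v) = r_vv · N̂ = 0.
Evaluating at (u, v) = (-3*pi/5, 9/2):
  L = -7, M = 0, N = 0.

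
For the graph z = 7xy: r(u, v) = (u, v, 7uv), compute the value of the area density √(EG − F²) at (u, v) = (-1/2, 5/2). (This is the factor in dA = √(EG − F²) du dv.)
√(EG − F²)|_{(-1/2, 5/2)} = 3*sqrt(142)/2

E = 49*v^2 + 1, F = 49*u*v, G = 49*u^2 + 1, so EG − F² = 49*u^2 + 49*v^2 + 1. Taking the positive square root: √(EG − F²) = sqrt(49*u^2 + 49*v^2 + 1). At (u, v) = (-1/2, 5/2): 3*sqrt(142)/2.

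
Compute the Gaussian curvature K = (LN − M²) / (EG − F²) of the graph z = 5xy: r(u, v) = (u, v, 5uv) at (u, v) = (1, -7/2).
K = -400/1766241

Coefficients of the first fundamental form: E = 25*v^2 + 1, F = 25*u*v, G = 25*u^2 + 1.
Coefficients of the second fundamental form: L = 0, M = 5/sqrt(25*u^2 + 25*v^2 + 1), N = 0.
Assemble K = (LN − M²)/(EG − F²) = -25/(625*u^4 + 1250*u^2*v^2 + 50*u^2 + 625*v^4 + 50*v^2 + 1). At (u, v) = (1, -7/2): K = -400/1766241.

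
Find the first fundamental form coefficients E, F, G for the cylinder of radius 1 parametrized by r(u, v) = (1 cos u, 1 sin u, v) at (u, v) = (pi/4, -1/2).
E = 1;  F = 0;  G = 1

Partials: r_u = (-sin(u), cos(u), 0), r_v = (0, 0, 1). As functions of (u, v):
  E = r_u · r_u = 1,
  F = r_u · r_v = 0,
  G = r_v · r_v = 1.
Evaluating at (u, v) = (pi/4, -1/2): E = 1, F = 0, G = 1.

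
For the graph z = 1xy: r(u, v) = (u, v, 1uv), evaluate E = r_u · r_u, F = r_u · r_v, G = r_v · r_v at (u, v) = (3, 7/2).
E = 53/4;  F = 21/2;  G = 10

Partials: r_u = (1, 0, v), r_v = (0, 1, u). As functions of (u, v):
  E = r_u · r_u = v^2 + 1,
  F = r_u · r_v = u*v,
  G = r_v · r_v = u^2 + 1.
Evaluating at (u, v) = (3, 7/2): E = 53/4, F = 21/2, G = 10.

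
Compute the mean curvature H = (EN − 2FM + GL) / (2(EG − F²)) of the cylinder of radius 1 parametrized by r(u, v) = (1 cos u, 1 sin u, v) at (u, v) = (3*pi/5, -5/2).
H = -1/2

With E = 1, F = 0, G = 1, L = -1, M = 0, N = 0, assemble
  H = (EN − 2FM + GL) / (2(EG − F²)) = -1/2.
At (u, v) = (3*pi/5, -5/2): H = -1/2.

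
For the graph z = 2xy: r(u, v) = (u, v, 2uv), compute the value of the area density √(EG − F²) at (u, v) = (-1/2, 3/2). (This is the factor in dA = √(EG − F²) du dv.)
√(EG − F²)|_{(-1/2, 3/2)} = sqrt(11)

E = 4*v^2 + 1, F = 4*u*v, G = 4*u^2 + 1, so EG − F² = 4*u^2 + 4*v^2 + 1. Taking the positive square root: √(EG − F²) = sqrt(4*u^2 + 4*v^2 + 1). At (u, v) = (-1/2, 3/2): sqrt(11).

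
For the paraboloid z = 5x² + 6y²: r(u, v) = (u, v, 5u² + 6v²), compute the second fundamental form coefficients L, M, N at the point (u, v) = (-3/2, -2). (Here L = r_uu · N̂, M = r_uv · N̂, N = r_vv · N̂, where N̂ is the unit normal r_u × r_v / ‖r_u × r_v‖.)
L = 5*sqrt(802)/401;  M = 0;  N = 6*sqrt(802)/401

Compute the unit normal N̂(u, v) = (-10*u/sqrt(100*u^2 + 144*v^2 + 1), -12*v/sqrt(100*u^2 + 144*v^2 + 1), 1/sqrt(100*u^2 + 144*v^2 + 1)), and the second partials r_uu, r_uv, r_vv. Take dot products:
  L(u, v) = r_uu · N̂ = 10/sqrt(100*u^2 + 144*v^2 + 1),
  M(u, v) = r_uv · N̂ = 0,
  N(u, v) = r_vv · N̂ = 12/sqrt(100*u^2 + 144*v^2 + 1).
Evaluating at (u, v) = (-3/2, -2):
  L = 5*sqrt(802)/401, M = 0, N = 6*sqrt(802)/401.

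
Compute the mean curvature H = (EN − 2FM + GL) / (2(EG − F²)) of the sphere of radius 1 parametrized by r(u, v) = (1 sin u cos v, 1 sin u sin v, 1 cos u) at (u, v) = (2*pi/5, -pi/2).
H = -1

With E = 1, F = 0, G = sin(u)^2, L = -sin(u)/Abs(sin(u)), M = 0, N = -sin(u)^3/Abs(sin(u)), assemble
  H = (EN − 2FM + GL) / (2(EG − F²)) = -sin(u)/Abs(sin(u)).
At (u, v) = (2*pi/5, -pi/2): H = -1.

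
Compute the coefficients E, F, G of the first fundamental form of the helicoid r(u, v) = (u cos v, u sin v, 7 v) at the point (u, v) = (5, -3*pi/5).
E = 1;  F = 0;  G = 74

Partials: r_u = (cos(v), sin(v), 0), r_v = (-u*sin(v), u*cos(v), 7). As functions of (u, v):
  E = r_u · r_u = 1,
  F = r_u · r_v = 0,
  G = r_v · r_v = u^2 + 49.
Evaluating at (u, v) = (5, -3*pi/5): E = 1, F = 0, G = 74.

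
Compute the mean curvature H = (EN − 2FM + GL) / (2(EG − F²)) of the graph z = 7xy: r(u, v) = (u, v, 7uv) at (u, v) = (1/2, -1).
H = 1372*sqrt(249)/62001

With E = 49*v^2 + 1, F = 49*u*v, G = 49*u^2 + 1, L = 0, M = 7/sqrt(49*u^2 + 49*v^2 + 1), N = 0, assemble
  H = (EN − 2FM + GL) / (2(EG − F²)) = -343*u*v/(49*u^2 + 49*v^2 + 1)^(3/2).
At (u, v) = (1/2, -1): H = 1372*sqrt(249)/62001.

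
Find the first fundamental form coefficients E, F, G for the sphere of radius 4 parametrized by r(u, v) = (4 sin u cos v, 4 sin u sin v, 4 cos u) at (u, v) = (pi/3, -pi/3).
E = 16;  F = 0;  G = 12

Partials: r_u = (4*cos(u)*cos(v), 4*sin(v)*cos(u), -4*sin(u)), r_v = (-4*sin(u)*sin(v), 4*sin(u)*cos(v), 0). As functions of (u, v):
  E = r_u · r_u = 16,
  F = r_u · r_v = 0,
  G = r_v · r_v = 16*sin(u)^2.
Evaluating at (u, v) = (pi/3, -pi/3): E = 16, F = 0, G = 12.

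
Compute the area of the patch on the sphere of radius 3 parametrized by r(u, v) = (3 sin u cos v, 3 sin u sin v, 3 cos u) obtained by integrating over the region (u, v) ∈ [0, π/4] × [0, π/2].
Area = 9*pi*(2 - sqrt(2))/4

Area = ∫∫ √(EG − F²) du dv with √(EG − F²) = 9*Abs(sin(u)). Integrating over [0, π/4] × [0, π/2] gives 9*pi*(2 - sqrt(2))/4.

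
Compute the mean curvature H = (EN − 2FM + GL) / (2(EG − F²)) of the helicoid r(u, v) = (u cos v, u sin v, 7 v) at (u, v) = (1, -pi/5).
H = 0

With E = 1, F = 0, G = u^2 + 49, L = 0, M = -7/sqrt(u^2 + 49), N = 0, assemble
  H = (EN − 2FM + GL) / (2(EG − F²)) = 0.
At (u, v) = (1, -pi/5): H = 0.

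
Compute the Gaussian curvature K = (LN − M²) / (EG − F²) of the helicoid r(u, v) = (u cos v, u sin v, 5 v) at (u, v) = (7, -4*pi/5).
K = -25/5476

Coefficients of the first fundamental form: E = 1, F = 0, G = u^2 + 25.
Coefficients of the second fundamental form: L = 0, M = -5/sqrt(u^2 + 25), N = 0.
Assemble K = (LN − M²)/(EG − F²) = -25/(u^2 + 25)^2. At (u, v) = (7, -4*pi/5): K = -25/5476.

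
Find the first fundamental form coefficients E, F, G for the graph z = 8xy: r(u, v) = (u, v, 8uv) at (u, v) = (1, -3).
E = 577;  F = -192;  G = 65

Partials: r_u = (1, 0, 8*v), r_v = (0, 1, 8*u). As functions of (u, v):
  E = r_u · r_u = 64*v^2 + 1,
  F = r_u · r_v = 64*u*v,
  G = r_v · r_v = 64*u^2 + 1.
Evaluating at (u, v) = (1, -3): E = 577, F = -192, G = 65.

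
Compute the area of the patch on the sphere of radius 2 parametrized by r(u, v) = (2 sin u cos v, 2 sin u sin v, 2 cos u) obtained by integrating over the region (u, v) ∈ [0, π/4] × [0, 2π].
Area = 4*pi*(2 - sqrt(2))

Area = ∫∫ √(EG − F²) du dv with √(EG − F²) = 4*Abs(sin(u)). Integrating over [0, π/4] × [0, 2π] gives 4*pi*(2 - sqrt(2)).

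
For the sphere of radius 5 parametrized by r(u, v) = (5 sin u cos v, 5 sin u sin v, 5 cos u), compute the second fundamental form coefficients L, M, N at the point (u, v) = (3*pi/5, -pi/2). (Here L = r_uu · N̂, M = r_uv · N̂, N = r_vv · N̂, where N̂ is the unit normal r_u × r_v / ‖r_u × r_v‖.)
L = -5;  M = 0;  N = -25/8 - 5*sqrt(5)/8

Compute the unit normal N̂(u, v) = (sin(u)^2*cos(v)/Abs(sin(u)), sin(u)^2*sin(v)/Abs(sin(u)), sin(2*u)/(2*Abs(sin(u)))), and the second partials r_uu, r_uv, r_vv. Take dot products:
  L(u, v) = r_uu · N̂ = -5*sin(u)/Abs(sin(u)),
  M(u, v) = r_uv · N̂ = 0,
  N(u, v) = r_vv · N̂ = -5*sin(u)^3/Abs(sin(u)).
Evaluating at (u, v) = (3*pi/5, -pi/2):
  L = -5, M = 0, N = -25/8 - 5*sqrt(5)/8.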